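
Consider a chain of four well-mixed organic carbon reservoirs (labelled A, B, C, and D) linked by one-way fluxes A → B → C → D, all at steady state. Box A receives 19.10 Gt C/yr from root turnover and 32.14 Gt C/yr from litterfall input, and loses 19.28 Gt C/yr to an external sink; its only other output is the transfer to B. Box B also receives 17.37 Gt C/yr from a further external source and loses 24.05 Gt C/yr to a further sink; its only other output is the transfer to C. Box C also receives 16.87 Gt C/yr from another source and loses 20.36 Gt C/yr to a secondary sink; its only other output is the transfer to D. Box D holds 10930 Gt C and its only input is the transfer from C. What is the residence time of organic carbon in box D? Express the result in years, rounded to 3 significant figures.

Box A: F(A→B) = (19.10 + 32.14) − 19.28 = 31.960 Gt C/yr.
Box B: F(B→C) = (31.960 + 17.37) − 24.05 = 25.280 Gt C/yr.
Box C: F(C→D) = (25.280 + 16.87) − 20.36 = 21.790 Gt C/yr.
Box D throughput = its input = 21.790 Gt C/yr; τ = 10930 / 21.790 = 501.6 yr.

502 yr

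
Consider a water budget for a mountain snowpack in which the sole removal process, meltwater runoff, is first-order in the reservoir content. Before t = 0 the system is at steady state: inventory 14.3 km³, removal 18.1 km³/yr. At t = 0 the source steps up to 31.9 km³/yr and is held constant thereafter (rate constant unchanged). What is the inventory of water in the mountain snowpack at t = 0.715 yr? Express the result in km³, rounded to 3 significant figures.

The sink rate constant is k = F₀/M₀ = 18.1/14.3 = 1.266 yr⁻¹.
Solving dM/dt = F₁ − kM with M(0) = M₀ gives M(t) = F₁/k + (M₀ − F₁/k)·e^(−kt).
F₁/k = 31.9/1.266 = 25.203 km³; kt = 1.266 × 0.715 = 0.9050, e^(−kt) = 0.4045.
M(0.715) = 25.203 + (14.3 − 25.203) × 0.4045 = 25.203 − 4.411 = 20.792 km³.

20.8 km³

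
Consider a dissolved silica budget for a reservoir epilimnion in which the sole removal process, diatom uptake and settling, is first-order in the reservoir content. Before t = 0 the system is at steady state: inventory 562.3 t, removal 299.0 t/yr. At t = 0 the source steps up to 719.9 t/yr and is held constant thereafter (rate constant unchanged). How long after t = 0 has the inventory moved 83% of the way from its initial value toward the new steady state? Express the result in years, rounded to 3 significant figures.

3.33 yr

τ = M₀/F₀ = 562.3/299.0 = 1.881 yr.
The remaining gap fraction is e^(−t/τ); 83% covered ⇒ e^(−t/τ) = 0.170.
t = −τ ln(0.170) = 1.881 × 1.772 = 3.332 yr.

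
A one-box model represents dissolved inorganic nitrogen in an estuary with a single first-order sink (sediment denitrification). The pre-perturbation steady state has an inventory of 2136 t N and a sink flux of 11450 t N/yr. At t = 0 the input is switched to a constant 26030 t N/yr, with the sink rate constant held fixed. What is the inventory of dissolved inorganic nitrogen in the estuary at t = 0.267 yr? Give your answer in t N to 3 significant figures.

4210 t N

τ = M₀/F₀ = 2136/11450 = 0.1866 yr; rate constant k = 1/τ.
New steady state M_∞ = F₁/k = F₁·τ = 26030 × 0.1866 = 4855.9 t N.
M(t) = M_∞ + (M₀ − M_∞)·e^(−t/τ); t/τ = 0.267/0.1866 = 1.431, so e^(−t/τ) = 0.2390.
M(t) = 4855.9 − 2720 × 0.2390 = 4205.8 t N.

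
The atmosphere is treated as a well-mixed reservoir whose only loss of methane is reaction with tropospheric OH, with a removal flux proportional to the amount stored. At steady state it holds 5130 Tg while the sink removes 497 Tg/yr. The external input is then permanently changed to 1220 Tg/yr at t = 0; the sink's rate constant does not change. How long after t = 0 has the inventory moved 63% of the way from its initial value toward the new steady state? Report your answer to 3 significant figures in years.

10.3 yr

τ = M₀/F₀ = 5130/497 = 10.32 yr.
The remaining gap fraction is e^(−t/τ); 63% covered ⇒ e^(−t/τ) = 0.370.
t = −τ ln(0.370) = 10.32 × 0.9943 = 10.26 yr.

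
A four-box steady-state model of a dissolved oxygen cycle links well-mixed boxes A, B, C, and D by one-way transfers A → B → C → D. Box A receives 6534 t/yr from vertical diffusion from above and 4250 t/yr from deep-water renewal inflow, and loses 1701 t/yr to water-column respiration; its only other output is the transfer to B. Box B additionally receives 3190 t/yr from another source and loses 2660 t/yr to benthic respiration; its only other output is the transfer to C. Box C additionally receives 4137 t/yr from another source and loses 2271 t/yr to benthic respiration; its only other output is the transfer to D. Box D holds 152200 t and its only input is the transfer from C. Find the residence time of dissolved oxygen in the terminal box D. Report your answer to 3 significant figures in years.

13.3 yr

Box A: F(A→B) = (6534 + 4250) − 1701 = 9083.0 t/yr.
Box B: F(B→C) = (9083.0 + 3190) − 2660 = 9613.0 t/yr.
Box C: F(C→D) = (9613.0 + 4137) − 2271 = 11479 t/yr.
Box D throughput = its input = 11479 t/yr; τ = 152200 / 11479 = 13.26 yr.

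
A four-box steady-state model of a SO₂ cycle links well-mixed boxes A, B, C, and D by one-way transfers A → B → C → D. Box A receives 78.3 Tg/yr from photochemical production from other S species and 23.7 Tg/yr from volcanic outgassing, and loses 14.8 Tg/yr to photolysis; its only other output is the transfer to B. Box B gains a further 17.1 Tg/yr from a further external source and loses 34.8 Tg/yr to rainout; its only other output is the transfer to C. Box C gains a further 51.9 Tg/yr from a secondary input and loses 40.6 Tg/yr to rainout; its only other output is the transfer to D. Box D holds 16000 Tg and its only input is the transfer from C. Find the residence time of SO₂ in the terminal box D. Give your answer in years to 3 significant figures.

Box A: F(A→B) = (78.3 + 23.7) − 14.8 = 87.200 Tg/yr.
Box B: F(B→C) = (87.200 + 17.1) − 34.8 = 69.500 Tg/yr.
Box C: F(C→D) = (69.500 + 51.9) − 40.6 = 80.800 Tg/yr.
Box D throughput = its input = 80.800 Tg/yr; τ = 16000 / 80.800 = 198.0 yr.

198 yr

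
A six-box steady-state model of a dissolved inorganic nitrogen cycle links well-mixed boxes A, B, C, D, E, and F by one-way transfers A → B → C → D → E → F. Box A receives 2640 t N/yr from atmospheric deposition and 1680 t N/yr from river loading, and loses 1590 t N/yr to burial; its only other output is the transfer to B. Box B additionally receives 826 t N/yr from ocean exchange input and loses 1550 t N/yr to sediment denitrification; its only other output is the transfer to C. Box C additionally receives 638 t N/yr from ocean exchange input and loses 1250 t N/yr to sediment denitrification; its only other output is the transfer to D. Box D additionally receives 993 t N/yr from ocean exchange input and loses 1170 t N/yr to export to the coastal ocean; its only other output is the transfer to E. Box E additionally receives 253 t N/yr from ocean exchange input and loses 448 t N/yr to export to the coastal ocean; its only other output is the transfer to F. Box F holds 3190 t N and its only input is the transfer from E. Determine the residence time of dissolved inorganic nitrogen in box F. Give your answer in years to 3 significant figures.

3.12 yr

Box A: F(A→B) = (2640 + 1680) − 1590 = 2730.0 t N/yr.
Box B: F(B→C) = (2730.0 + 826) − 1550 = 2006.0 t N/yr.
Box C: F(C→D) = (2006.0 + 638) − 1250 = 1394.0 t N/yr.
Box D: F(D→E) = (1394.0 + 993) − 1170 = 1217.0 t N/yr.
Box E: F(E→F) = (1217.0 + 253) − 448 = 1022.0 t N/yr.
Box F throughput = its input = 1022.0 t N/yr; τ = 3190 / 1022.0 = 3.121 yr.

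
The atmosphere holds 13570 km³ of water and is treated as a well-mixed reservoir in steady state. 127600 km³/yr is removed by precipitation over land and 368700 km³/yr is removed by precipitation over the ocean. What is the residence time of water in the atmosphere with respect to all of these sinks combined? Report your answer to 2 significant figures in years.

Total removal flux = 127600 + 368700 = 496300 km³/yr.
τ = M / ΣF_out = 13570 / 496300 = 0.02734 yr.

0.027 yr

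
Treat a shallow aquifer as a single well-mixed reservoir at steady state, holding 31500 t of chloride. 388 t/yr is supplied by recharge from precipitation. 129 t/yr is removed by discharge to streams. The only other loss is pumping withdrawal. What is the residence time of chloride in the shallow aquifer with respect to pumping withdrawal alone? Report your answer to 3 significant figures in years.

At steady state ΣF_in = ΣF_out.
ΣF_in = 388.00 t/yr.
Pumping withdrawal flux = ΣF_in − (129) = 388.00 − 129.0 = 259.0 t/yr.
τ = M / F = 31500 / 259.0 = 121.6 yr.

122 yr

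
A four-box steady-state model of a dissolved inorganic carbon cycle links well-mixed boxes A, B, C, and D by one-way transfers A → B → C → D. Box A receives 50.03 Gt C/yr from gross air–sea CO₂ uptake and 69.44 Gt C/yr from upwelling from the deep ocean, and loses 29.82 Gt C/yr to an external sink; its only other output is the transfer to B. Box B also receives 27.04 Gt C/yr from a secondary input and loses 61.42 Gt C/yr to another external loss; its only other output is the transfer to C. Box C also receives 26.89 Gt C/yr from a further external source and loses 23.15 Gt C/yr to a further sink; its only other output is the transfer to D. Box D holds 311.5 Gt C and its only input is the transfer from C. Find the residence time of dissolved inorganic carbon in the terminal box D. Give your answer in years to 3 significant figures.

5.28 yr

Box A: F(A→B) = (50.03 + 69.44) − 29.82 = 89.650 Gt C/yr.
Box B: F(B→C) = (89.650 + 27.04) − 61.42 = 55.270 Gt C/yr.
Box C: F(C→D) = (55.270 + 26.89) − 23.15 = 59.010 Gt C/yr.
Box D throughput = its input = 59.010 Gt C/yr; τ = 311.5 / 59.010 = 5.279 yr.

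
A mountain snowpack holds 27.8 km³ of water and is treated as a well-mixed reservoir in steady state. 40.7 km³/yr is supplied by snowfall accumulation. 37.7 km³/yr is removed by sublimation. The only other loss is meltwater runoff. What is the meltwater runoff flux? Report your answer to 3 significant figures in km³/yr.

3.00 km³/yr

At steady state ΣF_in = ΣF_out.
ΣF_in = 40.700 km³/yr.
Meltwater runoff flux = ΣF_in − (37.7) = 40.700 − 37.70 = 3.000 km³/yr.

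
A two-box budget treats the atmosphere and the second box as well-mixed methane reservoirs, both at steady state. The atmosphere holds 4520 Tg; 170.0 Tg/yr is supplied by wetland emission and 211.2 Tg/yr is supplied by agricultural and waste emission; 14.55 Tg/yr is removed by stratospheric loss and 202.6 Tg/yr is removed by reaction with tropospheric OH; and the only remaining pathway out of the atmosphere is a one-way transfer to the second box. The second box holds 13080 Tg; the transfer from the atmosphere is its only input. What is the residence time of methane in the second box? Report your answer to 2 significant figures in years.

Balance the atmosphere: ΣF_in = 170.0 + 211.2 = 381.20 Tg/yr.
Transfer to the second box = ΣF_in − (14.55 + 202.6) = 164.05 Tg/yr.
At steady state the output of the second box equals its input, 164.05 Tg/yr.
τ = M / F = 13080 / 164.05 = 79.73 yr.

80 yr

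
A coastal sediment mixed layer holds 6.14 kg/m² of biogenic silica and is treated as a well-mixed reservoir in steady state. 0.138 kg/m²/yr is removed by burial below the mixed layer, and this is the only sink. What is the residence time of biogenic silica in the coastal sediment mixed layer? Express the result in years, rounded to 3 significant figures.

τ = M / F = 6.14 / 0.138 = 44.49 yr.

44.5 yr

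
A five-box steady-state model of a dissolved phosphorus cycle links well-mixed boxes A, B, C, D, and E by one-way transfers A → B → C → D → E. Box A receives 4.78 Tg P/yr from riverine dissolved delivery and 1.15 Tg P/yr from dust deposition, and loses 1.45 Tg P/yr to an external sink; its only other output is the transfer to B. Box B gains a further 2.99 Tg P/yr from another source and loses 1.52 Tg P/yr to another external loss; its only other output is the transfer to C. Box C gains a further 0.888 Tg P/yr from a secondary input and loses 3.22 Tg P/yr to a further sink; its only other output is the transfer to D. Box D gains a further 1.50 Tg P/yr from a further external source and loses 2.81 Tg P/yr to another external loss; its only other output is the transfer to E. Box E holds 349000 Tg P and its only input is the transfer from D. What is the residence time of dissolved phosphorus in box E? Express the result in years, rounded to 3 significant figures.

Box A: F(A→B) = (4.78 + 1.15) − 1.45 = 4.4800 Tg P/yr.
Box B: F(B→C) = (4.4800 + 2.99) − 1.52 = 5.9500 Tg P/yr.
Box C: F(C→D) = (5.9500 + 0.888) − 3.22 = 3.6180 Tg P/yr.
Box D: F(D→E) = (3.6180 + 1.50) − 2.81 = 2.3080 Tg P/yr.
Box E throughput = its input = 2.3080 Tg P/yr; τ = 349000 / 2.3080 = 151200 yr.

151000 yr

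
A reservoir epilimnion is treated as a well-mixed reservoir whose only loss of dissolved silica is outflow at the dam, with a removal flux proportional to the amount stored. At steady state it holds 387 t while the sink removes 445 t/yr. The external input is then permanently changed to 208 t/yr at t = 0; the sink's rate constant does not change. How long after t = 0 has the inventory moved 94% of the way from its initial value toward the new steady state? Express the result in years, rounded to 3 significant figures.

2.45 yr

τ = M₀/F₀ = 387/445 = 0.8697 yr.
The remaining gap fraction is e^(−t/τ); 94% covered ⇒ e^(−t/τ) = 0.0600.
t = −τ ln(0.0600) = 0.8697 × 2.813 = 2.447 yr.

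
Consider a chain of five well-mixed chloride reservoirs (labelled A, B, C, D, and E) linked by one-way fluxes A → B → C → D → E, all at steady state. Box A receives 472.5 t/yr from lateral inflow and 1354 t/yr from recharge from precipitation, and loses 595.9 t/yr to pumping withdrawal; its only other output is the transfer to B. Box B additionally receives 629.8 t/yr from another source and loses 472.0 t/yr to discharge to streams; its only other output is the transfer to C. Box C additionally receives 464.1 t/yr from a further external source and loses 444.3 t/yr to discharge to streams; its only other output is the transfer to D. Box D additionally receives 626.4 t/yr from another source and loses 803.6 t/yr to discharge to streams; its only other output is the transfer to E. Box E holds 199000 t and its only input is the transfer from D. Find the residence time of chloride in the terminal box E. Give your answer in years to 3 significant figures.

162 yr

Box A: F(A→B) = (472.5 + 1354) − 595.9 = 1230.6 t/yr.
Box B: F(B→C) = (1230.6 + 629.8) − 472.0 = 1388.4 t/yr.
Box C: F(C→D) = (1388.4 + 464.1) − 444.3 = 1408.2 t/yr.
Box D: F(D→E) = (1408.2 + 626.4) − 803.6 = 1231.0 t/yr.
Box E throughput = its input = 1231.0 t/yr; τ = 199000 / 1231.0 = 161.7 yr.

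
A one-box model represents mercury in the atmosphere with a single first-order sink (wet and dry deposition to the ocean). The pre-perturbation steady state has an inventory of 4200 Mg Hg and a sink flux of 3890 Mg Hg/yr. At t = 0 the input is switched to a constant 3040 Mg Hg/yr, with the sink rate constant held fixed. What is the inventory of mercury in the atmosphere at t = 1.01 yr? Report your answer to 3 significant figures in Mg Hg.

3640 Mg Hg

τ = M₀/F₀ = 4200/3890 = 1.080 yr; rate constant k = 1/τ.
New steady state M_∞ = F₁/k = F₁·τ = 3040 × 1.080 = 3282.3 Mg Hg.
M(t) = M_∞ + (M₀ − M_∞)·e^(−t/τ); t/τ = 1.01/1.080 = 0.9355, so e^(−t/τ) = 0.3924.
M(t) = 3282.3 + 917.7 × 0.3924 = 3642.4 Mg Hg.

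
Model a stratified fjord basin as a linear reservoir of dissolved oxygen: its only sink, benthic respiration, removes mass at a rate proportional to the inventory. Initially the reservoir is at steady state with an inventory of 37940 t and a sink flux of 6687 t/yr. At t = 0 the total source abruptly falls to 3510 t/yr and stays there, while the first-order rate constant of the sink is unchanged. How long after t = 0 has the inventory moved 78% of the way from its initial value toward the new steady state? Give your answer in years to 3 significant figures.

8.59 yr

τ = M₀/F₀ = 37940/6687 = 5.674 yr.
The remaining gap fraction is e^(−t/τ); 78% covered ⇒ e^(−t/τ) = 0.220.
t = −τ ln(0.220) = 5.674 × 1.514 = 8.591 yr.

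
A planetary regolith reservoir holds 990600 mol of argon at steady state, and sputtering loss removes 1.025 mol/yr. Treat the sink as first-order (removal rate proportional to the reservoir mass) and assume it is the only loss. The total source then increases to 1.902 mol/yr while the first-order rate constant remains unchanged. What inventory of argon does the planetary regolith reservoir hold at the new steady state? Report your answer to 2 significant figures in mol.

1.8×10^6 mol

Rate constant k = F/M = 1.025 / 990600 = 1.035×10^-6 yr⁻¹.
At the new steady state, source = k·M_new ⇒ M_new = 1.902 / 1.035×10^-6 = 1.838×10^6 mol.
(Equivalently M_new = M × F_new/F_old = 990600 × 1.902/1.025.)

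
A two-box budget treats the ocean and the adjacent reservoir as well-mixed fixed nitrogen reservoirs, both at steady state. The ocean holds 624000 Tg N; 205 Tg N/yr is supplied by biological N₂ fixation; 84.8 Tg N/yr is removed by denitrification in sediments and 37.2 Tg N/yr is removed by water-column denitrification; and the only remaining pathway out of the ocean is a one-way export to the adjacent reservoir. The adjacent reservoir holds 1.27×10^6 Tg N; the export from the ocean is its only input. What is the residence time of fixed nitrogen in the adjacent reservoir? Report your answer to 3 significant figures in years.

Balance the ocean: ΣF_in = 205.00 Tg N/yr.
Export to the adjacent reservoir = ΣF_in − (84.8 + 37.2) = 83.000 Tg N/yr.
At steady state the output of the adjacent reservoir equals its input, 83.000 Tg N/yr.
τ = M / F = 1.27×10^6 / 83.000 = 15300 yr.

15300 yr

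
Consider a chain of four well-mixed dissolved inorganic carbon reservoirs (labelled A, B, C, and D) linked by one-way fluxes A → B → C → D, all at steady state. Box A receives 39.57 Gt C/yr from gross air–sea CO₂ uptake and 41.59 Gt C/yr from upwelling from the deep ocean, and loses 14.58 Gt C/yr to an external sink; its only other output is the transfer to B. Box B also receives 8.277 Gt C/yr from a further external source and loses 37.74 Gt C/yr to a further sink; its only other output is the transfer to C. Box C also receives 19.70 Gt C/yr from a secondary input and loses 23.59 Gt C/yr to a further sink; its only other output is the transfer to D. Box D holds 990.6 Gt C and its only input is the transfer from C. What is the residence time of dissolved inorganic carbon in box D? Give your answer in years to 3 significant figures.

Box A: F(A→B) = (39.57 + 41.59) − 14.58 = 66.580 Gt C/yr.
Box B: F(B→C) = (66.580 + 8.277) − 37.74 = 37.117 Gt C/yr.
Box C: F(C→D) = (37.117 + 19.70) − 23.59 = 33.227 Gt C/yr.
Box D throughput = its input = 33.227 Gt C/yr; τ = 990.6 / 33.227 = 29.81 yr.

29.8 yr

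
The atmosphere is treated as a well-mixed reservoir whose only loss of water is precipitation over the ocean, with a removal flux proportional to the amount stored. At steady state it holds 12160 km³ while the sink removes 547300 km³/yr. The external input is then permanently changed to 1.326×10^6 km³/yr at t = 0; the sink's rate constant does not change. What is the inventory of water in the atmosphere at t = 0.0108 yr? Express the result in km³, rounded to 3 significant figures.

18800 km³

τ = M₀/F₀ = 12160/547300 = 0.02222 yr; rate constant k = 1/τ.
New steady state M_∞ = F₁/k = F₁·τ = 1.326×10^6 × 0.02222 = 29461 km³.
M(t) = M_∞ + (M₀ − M_∞)·e^(−t/τ); t/τ = 0.0108/0.02222 = 0.4861, so e^(−t/τ) = 0.6150.
M(t) = 29461 − 17300 × 0.6150 = 18821 km³.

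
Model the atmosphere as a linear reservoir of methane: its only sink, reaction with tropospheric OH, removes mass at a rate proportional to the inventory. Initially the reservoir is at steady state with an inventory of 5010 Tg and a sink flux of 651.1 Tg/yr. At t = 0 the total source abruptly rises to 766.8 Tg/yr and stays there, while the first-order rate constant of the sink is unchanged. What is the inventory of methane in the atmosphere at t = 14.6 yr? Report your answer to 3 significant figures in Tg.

5770 Tg

τ = M₀/F₀ = 5010/651.1 = 7.695 yr; rate constant k = 1/τ.
New steady state M_∞ = F₁/k = F₁·τ = 766.8 × 7.695 = 5900.3 Tg.
M(t) = M_∞ + (M₀ − M_∞)·e^(−t/τ); t/τ = 14.6/7.695 = 1.897, so e^(−t/τ) = 0.1500.
M(t) = 5900.3 − 890.3 × 0.1500 = 5766.8 Tg.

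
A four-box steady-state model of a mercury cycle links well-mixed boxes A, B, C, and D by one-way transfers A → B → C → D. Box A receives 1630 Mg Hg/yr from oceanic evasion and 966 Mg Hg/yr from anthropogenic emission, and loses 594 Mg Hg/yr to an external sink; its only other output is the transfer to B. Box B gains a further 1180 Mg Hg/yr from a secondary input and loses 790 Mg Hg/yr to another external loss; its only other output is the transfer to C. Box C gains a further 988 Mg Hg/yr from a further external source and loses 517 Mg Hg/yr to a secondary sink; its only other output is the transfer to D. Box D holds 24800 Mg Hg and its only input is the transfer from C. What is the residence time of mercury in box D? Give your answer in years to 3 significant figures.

8.66 yr

Box A: F(A→B) = (1630 + 966) − 594 = 2002.0 Mg Hg/yr.
Box B: F(B→C) = (2002.0 + 1180) − 790 = 2392.0 Mg Hg/yr.
Box C: F(C→D) = (2392.0 + 988) − 517 = 2863.0 Mg Hg/yr.
Box D throughput = its input = 2863.0 Mg Hg/yr; τ = 24800 / 2863.0 = 8.662 yr.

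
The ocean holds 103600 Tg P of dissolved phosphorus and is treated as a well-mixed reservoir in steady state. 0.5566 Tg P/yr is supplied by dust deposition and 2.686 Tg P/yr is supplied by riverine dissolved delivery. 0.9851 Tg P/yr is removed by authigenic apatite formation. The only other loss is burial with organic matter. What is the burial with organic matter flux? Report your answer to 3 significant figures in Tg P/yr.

2.26 Tg P/yr

At steady state ΣF_in = ΣF_out.
ΣF_in = 0.5566 + 2.686 = 3.2426 Tg P/yr.
Burial with organic matter flux = ΣF_in − (0.9851) = 3.2426 − 0.9851 = 2.257 Tg P/yr.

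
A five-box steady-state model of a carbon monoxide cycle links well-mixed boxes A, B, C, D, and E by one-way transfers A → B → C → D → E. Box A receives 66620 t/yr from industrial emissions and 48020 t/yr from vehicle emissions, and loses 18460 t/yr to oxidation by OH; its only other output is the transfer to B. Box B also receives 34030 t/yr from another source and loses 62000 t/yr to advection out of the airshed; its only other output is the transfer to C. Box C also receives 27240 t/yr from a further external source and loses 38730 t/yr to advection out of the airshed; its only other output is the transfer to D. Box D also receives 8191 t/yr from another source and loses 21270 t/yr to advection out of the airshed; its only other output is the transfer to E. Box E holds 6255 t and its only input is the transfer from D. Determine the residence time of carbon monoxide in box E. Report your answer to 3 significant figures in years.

0.143 yr

Box A: F(A→B) = (66620 + 48020) − 18460 = 96180 t/yr.
Box B: F(B→C) = (96180 + 34030) − 62000 = 68210 t/yr.
Box C: F(C→D) = (68210 + 27240) − 38730 = 56720 t/yr.
Box D: F(D→E) = (56720 + 8191) − 21270 = 43641 t/yr.
Box E throughput = its input = 43641 t/yr; τ = 6255 / 43641 = 0.1433 yr.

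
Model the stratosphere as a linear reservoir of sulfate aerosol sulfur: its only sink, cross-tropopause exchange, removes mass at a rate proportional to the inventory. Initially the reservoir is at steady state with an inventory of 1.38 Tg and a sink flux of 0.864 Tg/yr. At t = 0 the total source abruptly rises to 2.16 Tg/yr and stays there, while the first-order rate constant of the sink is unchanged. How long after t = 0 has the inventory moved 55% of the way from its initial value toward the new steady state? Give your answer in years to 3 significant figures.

τ = M₀/F₀ = 1.38/0.864 = 1.597 yr.
The remaining gap fraction is e^(−t/τ); 55% covered ⇒ e^(−t/τ) = 0.450.
t = −τ ln(0.450) = 1.597 × 0.7985 = 1.275 yr.

1.28 yr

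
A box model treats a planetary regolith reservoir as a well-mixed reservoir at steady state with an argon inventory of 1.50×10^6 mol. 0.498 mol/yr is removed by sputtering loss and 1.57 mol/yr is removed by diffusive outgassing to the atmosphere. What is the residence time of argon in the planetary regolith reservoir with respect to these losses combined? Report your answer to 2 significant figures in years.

Total removal = 0.4980 + 1.570 = 2.0680 mol/yr.
τ = M / ΣF_out = 1.50×10^6 / 2.0680 = 725300 yr.

730000 yr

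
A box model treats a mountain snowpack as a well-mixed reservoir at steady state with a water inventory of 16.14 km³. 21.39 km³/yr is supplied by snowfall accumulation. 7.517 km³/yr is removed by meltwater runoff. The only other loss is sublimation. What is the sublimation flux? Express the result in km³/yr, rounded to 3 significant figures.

13.9 km³/yr

At steady state ΣF_in = ΣF_out.
ΣF_in = 21.390 km³/yr.
Sublimation flux = ΣF_in − (7.517) = 21.390 − 7.517 = 13.87 km³/yr.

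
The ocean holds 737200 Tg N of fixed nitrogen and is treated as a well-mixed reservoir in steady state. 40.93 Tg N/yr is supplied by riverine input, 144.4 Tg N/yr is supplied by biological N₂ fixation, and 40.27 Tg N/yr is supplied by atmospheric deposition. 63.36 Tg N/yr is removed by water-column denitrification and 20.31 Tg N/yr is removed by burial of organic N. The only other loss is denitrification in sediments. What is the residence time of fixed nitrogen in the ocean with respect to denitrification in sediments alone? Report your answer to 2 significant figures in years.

5200 yr

At steady state ΣF_in = ΣF_out.
ΣF_in = 40.93 + 144.4 + 40.27 = 225.60 Tg N/yr.
Denitrification in sediments flux = ΣF_in − (63.36 + 20.31) = 225.60 − 83.67 = 141.9 Tg N/yr.
τ = M / F = 737200 / 141.9 = 5194 yr.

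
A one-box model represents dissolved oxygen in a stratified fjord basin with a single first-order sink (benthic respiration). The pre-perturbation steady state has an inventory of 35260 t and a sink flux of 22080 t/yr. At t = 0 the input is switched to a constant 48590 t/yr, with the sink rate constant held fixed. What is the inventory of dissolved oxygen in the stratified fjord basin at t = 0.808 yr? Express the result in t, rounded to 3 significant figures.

The sink rate constant is k = F₀/M₀ = 22080/35260 = 0.6262 yr⁻¹.
Solving dM/dt = F₁ − kM with M(0) = M₀ gives M(t) = F₁/k + (M₀ − F₁/k)·e^(−kt).
F₁/k = 48590/0.6262 = 77594 t; kt = 0.6262 × 0.808 = 0.5060, e^(−kt) = 0.6029.
M(0.808) = 77594 + (35260 − 77594) × 0.6029 = 77594 − 25520 = 52070 t.

52100 t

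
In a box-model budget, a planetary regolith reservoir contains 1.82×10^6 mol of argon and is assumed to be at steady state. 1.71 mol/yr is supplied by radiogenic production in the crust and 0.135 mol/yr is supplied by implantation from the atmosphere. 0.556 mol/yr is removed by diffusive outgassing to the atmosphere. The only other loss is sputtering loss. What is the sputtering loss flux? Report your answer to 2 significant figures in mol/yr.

At steady state ΣF_in = ΣF_out.
ΣF_in = 1.71 + 0.135 = 1.8450 mol/yr.
Sputtering loss flux = ΣF_in − (0.556) = 1.8450 − 0.5560 = 1.289 mol/yr.

1.3 mol/yr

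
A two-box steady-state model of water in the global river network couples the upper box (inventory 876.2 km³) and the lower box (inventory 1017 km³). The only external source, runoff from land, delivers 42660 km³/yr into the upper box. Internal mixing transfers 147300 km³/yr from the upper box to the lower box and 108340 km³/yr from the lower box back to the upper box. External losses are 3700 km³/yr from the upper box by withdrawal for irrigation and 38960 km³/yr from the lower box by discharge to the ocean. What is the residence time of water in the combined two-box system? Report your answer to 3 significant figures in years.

For the system as a whole, the A↔B exchange is internal and contributes nothing to the throughput; only the external sinks remove mass.
M_total = 876.2 + 1017 = 1893.2 km³.
ΣF_external_out = 3700 + 38960 = 42660 km³/yr.
τ = M_total / ΣF_ext = 1893.2 / 42660 = 0.04438 yr.

0.0444 yr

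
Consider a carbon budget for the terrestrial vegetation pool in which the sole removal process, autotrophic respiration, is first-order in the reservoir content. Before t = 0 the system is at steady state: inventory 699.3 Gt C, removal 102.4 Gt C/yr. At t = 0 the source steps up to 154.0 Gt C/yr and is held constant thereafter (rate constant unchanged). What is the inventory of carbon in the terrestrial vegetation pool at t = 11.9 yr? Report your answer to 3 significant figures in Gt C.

τ = M₀/F₀ = 699.3/102.4 = 6.829 yr; rate constant k = 1/τ.
New steady state M_∞ = F₁/k = F₁·τ = 154.0 × 6.829 = 1051.7 Gt C.
M(t) = M_∞ + (M₀ − M_∞)·e^(−t/τ); t/τ = 11.9/6.829 = 1.743, so e^(−t/τ) = 0.1751.
M(t) = 1051.7 − 352.4 × 0.1751 = 989.99 Gt C.

990 Gt C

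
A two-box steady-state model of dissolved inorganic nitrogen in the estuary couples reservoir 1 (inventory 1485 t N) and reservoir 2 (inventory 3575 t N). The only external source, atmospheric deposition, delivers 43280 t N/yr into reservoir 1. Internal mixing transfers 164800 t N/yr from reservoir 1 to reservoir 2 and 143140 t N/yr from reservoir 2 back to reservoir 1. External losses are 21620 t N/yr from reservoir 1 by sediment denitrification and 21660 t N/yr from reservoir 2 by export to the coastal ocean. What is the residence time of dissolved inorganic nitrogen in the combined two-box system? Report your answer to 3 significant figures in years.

0.117 yr

Treat the two boxes together as one reservoir: the mixing fluxes between them are internal recycling, so τ = ΣM / Σ(external losses).
M_total = 1485 + 3575 = 5060.0 t N.
ΣF_external_out = 21620 + 21660 = 43280 t N/yr.
τ = M_total / ΣF_ext = 5060.0 / 43280 = 0.1169 yr.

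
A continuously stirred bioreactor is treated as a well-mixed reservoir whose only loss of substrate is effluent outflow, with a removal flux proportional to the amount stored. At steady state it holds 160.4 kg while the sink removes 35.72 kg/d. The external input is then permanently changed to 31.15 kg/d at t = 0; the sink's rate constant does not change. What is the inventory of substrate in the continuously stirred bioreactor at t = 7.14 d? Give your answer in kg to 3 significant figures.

144 kg

The sink rate constant is k = F₀/M₀ = 35.72/160.4 = 0.2227 d⁻¹.
Solving dM/dt = F₁ − kM with M(0) = M₀ gives M(t) = F₁/k + (M₀ − F₁/k)·e^(−kt).
F₁/k = 31.15/0.2227 = 139.88 kg; kt = 0.2227 × 7.14 = 1.590, e^(−kt) = 0.2039.
M(7.14) = 139.88 + (160.4 − 139.88) × 0.2039 = 139.88 + 4.185 = 144.06 kg.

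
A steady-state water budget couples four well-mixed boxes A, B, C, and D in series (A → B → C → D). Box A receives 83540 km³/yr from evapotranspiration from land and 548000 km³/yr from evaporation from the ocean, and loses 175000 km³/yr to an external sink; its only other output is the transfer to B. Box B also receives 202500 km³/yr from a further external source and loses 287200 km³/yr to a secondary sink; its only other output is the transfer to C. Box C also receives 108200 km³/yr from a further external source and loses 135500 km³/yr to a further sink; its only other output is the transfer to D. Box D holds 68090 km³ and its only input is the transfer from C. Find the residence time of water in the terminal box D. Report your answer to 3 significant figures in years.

Box A: F(A→B) = (83540 + 548000) − 175000 = 456540 km³/yr.
Box B: F(B→C) = (456540 + 202500) − 287200 = 371840 km³/yr.
Box C: F(C→D) = (371840 + 108200) − 135500 = 344540 km³/yr.
Box D throughput = its input = 344540 km³/yr; τ = 68090 / 344540 = 0.1976 yr.

0.198 yr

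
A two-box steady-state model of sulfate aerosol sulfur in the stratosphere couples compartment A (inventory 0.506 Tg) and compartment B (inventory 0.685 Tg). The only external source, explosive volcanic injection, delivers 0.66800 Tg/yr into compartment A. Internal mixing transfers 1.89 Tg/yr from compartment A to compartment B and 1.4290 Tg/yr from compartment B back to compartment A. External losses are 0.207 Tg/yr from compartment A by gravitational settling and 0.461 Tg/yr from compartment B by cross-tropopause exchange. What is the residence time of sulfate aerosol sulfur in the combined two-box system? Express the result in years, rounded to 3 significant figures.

For the system as a whole, the A↔B exchange is internal and contributes nothing to the throughput; only the external sinks remove mass.
M_total = 0.506 + 0.685 = 1.1910 Tg.
ΣF_external_out = 0.207 + 0.461 = 0.66800 Tg/yr.
τ = M_total / ΣF_ext = 1.1910 / 0.66800 = 1.783 yr.

1.78 yr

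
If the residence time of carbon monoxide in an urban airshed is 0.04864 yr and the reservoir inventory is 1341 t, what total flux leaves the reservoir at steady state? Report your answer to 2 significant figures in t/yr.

F = M / τ = 1341 / 0.04864 = 27570 t/yr.

28000 t/yr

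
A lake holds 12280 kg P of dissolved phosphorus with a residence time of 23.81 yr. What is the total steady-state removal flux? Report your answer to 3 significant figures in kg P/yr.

F = M / τ = 12280 / 23.81 = 515.7 kg P/yr.

516 kg P/yr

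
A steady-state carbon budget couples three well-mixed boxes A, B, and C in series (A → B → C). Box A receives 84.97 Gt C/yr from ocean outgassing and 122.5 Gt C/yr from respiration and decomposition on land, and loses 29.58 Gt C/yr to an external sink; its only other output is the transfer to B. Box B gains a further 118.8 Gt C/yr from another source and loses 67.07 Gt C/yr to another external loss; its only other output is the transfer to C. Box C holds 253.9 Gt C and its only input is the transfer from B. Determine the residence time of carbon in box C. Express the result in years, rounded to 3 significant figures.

1.11 yr

Box A: F(A→B) = (84.97 + 122.5) − 29.58 = 177.89 Gt C/yr.
Box B: F(B→C) = (177.89 + 118.8) − 67.07 = 229.62 Gt C/yr.
Box C throughput = its input = 229.62 Gt C/yr; τ = 253.9 / 229.62 = 1.106 yr.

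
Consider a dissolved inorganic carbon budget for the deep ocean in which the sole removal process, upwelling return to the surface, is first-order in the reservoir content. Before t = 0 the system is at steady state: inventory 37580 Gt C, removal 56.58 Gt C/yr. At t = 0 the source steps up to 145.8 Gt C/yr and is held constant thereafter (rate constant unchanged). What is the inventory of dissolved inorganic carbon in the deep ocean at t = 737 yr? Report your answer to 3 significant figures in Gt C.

Residence time τ = M₀/F₀ = 664.2 yr. The eventual steady state is M_∞ = M₀·(F₁/F₀) = 37580 × 145.8/56.58 = 96839 Gt C.
The anomaly ΔM(t) = M(t) − M_∞ decays as ΔM₀·e^(−t/τ) with ΔM₀ = 37580 − 96839 = −59260 Gt C.
At t = 737 yr, e^(−t/τ) = e^(−1.110) = 0.3297, so ΔM = −19540 Gt C and M = 96839 − 19540 = 77302 Gt C.

77300 Gt C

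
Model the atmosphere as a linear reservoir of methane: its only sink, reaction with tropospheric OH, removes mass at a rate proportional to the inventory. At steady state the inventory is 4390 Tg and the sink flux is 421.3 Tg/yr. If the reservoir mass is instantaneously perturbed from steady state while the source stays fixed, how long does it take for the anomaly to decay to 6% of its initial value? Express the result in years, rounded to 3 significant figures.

29.3 yr

For a linear reservoir the anomaly decays as exp(−t/τ) with τ = M/F = 4390/421.3 = 10.42 yr.
exp(−t/τ) = 0.06 ⇒ t = −τ ln(0.06) = 10.42 × 2.813 = 29.32 yr.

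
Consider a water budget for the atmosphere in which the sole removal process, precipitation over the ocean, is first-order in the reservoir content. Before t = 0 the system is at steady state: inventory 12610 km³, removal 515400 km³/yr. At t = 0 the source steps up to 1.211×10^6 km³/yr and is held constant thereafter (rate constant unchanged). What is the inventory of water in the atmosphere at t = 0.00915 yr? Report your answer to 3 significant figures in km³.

τ = M₀/F₀ = 12610/515400 = 0.02447 yr; rate constant k = 1/τ.
New steady state M_∞ = F₁/k = F₁·τ = 1.211×10^6 × 0.02447 = 29629 km³.
M(t) = M_∞ + (M₀ − M_∞)·e^(−t/τ); t/τ = 0.00915/0.02447 = 0.3740, so e^(−t/τ) = 0.6880.
M(t) = 29629 − 17020 × 0.6880 = 17920 km³.

17900 km³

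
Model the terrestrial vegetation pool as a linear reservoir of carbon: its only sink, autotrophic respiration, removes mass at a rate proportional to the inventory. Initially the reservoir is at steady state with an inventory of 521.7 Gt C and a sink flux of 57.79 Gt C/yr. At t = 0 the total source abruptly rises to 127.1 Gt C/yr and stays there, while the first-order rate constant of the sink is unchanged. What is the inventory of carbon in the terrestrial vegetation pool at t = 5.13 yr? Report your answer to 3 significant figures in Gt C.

Residence time τ = M₀/F₀ = 9.028 yr. The eventual steady state is M_∞ = M₀·(F₁/F₀) = 521.7 × 127.1/57.79 = 1147.4 Gt C.
The anomaly ΔM(t) = M(t) − M_∞ decays as ΔM₀·e^(−t/τ) with ΔM₀ = 521.7 − 1147.4 = −625.7 Gt C.
At t = 5.13 yr, e^(−t/τ) = e^(−0.5683) = 0.5665, so ΔM = −354.5 Gt C and M = 1147.4 − 354.5 = 792.93 Gt C.

793 Gt C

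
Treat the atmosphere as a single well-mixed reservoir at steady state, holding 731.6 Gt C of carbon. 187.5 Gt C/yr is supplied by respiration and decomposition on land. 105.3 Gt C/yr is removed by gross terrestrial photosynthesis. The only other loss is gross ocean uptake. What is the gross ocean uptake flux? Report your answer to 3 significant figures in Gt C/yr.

At steady state ΣF_in = ΣF_out.
ΣF_in = 187.50 Gt C/yr.
Gross ocean uptake flux = ΣF_in − (105.3) = 187.50 − 105.3 = 82.20 Gt C/yr.

82.2 Gt C/yr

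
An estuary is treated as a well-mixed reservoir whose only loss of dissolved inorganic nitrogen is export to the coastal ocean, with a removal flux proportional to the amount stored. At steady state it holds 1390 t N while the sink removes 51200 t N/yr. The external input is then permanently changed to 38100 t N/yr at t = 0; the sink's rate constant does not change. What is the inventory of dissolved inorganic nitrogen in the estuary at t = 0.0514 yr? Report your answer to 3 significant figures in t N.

1090 t N

The sink rate constant is k = F₀/M₀ = 51200/1390 = 36.83 yr⁻¹.
Solving dM/dt = F₁ − kM with M(0) = M₀ gives M(t) = F₁/k + (M₀ − F₁/k)·e^(−kt).
F₁/k = 38100/36.83 = 1034.4 t N; kt = 36.83 × 0.0514 = 1.893, e^(−kt) = 0.1506.
M(0.0514) = 1034.4 + (1390 − 1034.4) × 0.1506 = 1034.4 + 53.55 = 1087.9 t N.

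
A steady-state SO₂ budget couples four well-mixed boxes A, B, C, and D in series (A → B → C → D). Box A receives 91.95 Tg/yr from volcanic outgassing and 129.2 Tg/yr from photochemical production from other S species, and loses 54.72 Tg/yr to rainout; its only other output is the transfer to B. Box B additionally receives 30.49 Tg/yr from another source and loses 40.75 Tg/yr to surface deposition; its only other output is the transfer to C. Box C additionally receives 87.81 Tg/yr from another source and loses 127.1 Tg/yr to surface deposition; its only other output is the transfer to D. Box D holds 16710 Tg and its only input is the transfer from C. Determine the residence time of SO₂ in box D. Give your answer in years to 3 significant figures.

Box A: F(A→B) = (91.95 + 129.2) − 54.72 = 166.43 Tg/yr.
Box B: F(B→C) = (166.43 + 30.49) − 40.75 = 156.17 Tg/yr.
Box C: F(C→D) = (156.17 + 87.81) − 127.1 = 116.88 Tg/yr.
Box D throughput = its input = 116.88 Tg/yr; τ = 16710 / 116.88 = 143.0 yr.

143 yr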